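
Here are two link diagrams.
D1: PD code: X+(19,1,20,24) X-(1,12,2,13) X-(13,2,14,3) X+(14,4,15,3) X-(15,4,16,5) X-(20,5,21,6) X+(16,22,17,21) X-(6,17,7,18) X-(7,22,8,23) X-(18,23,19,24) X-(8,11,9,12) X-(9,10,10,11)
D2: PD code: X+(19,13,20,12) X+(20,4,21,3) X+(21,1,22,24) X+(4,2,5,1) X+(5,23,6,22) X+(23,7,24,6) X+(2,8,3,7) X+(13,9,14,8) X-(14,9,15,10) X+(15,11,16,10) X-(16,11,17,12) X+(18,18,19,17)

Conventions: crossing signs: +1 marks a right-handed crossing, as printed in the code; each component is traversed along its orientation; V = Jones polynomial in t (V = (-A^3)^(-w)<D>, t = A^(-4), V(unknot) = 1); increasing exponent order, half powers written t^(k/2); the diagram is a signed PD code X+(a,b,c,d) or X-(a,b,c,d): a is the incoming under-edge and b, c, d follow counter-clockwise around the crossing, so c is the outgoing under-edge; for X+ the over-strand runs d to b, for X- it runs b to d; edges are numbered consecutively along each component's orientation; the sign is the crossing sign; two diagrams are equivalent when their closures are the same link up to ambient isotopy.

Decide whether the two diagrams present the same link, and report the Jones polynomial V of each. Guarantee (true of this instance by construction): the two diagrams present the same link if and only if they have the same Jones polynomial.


equivalent: no
V(D1) = -t^-6 + t^-5 - t^-4 + 2t^-3 - t^-2 + t^-1  (w -6, c 12, <D> = A^-14 - A^-10 + 2A^-6 - A^-2 + A^2 - A^6)
D2 (bracket -A^-4 + 1 - A^4 + A^8 + A^16; 12 crossings at w = +8): V = t^2 + t^4 - t^5 + t^6 - t^7
why: 2 values of V(t) split the 2 diagrams


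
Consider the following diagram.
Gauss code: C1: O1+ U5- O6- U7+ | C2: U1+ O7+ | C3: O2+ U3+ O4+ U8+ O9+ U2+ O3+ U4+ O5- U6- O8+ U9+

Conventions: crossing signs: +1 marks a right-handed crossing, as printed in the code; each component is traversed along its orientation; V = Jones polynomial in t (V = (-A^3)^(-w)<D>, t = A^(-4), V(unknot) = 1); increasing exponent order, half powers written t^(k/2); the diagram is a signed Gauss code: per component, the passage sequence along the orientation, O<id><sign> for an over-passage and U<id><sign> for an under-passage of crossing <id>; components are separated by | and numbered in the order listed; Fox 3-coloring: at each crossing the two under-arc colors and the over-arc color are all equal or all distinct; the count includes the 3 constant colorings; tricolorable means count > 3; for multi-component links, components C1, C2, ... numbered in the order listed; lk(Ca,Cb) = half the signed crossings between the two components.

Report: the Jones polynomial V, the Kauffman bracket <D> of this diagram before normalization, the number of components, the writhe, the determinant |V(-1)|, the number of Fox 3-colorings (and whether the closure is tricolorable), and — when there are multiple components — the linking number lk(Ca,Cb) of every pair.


V = 1 + 3t^2 - t^3 + 4t^4 - 3t^5 + 3t^6 - 3t^7 + t^8 - t^9
<D> = A^-21 - A^-17 + 3A^-13 - 3A^-9 + 3A^-5 - 4A^-1 + A^3 - 3A^7 - A^15 (w = +5)
3 components over 9 crossings, w = +5
lk(C1,C2): +1
lk(C1,C3) = -1
linking number lk(C2,C3) = 0
3 Fox colorings among 3^9, |V(-1)| = 20: not tricolorable
why: |V(-1)| = 20: so not tricolorable, since 3 does not divide 20


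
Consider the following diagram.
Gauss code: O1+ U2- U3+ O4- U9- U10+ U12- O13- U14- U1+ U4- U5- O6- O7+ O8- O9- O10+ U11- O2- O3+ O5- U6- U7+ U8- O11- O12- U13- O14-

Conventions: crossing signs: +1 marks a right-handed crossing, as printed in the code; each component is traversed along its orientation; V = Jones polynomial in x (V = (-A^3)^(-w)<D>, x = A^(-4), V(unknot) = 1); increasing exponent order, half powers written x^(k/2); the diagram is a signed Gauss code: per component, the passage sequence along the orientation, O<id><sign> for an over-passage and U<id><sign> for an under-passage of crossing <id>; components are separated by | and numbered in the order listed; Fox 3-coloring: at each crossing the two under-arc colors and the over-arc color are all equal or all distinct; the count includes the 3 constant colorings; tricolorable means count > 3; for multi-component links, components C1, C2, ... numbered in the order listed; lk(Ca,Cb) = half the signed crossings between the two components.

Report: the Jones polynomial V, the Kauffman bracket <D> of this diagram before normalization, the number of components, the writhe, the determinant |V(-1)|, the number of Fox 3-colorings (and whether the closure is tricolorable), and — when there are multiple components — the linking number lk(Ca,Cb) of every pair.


V = x^-8 - 2x^-7 + x^-6 - 2x^-5 + 2x^-4 + x^-2
<D> = A^-10 + 2A^-2 - 2A^2 + A^6 - 2A^10 + A^14 (w = -6)
1 component over 14 crossings, w = -6
27 Fox colorings among 3^14, |V(-1)| = 9: tricolorable
why: det 9 = |V(-1)|; divisible by 3, so tricolorable


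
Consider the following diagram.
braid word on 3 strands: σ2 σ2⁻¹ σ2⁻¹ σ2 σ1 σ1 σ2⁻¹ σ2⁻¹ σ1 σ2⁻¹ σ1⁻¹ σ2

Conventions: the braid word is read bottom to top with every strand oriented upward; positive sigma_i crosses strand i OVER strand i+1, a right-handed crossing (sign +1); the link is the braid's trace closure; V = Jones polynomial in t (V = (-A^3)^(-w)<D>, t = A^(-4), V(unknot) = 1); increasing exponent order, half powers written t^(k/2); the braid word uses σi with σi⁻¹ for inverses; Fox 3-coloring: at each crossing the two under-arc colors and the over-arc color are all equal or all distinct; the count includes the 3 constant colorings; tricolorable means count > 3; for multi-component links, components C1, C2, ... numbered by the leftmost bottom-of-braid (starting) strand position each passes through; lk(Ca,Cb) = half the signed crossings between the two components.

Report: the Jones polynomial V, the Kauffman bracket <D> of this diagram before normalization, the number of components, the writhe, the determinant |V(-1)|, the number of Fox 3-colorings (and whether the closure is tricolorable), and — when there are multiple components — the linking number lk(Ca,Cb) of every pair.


V = -t^-3 + 2t^-2 - 2t^-1 + 3 - 2t + 2t^2 - t^3
<D> = -A^-12 + 2A^-8 - 2A^-4 + 3 - 2A^4 + 2A^8 - A^12 (w = 0)
1 component over 12 crossings, w = 0
3 Fox colorings among 3^12, |V(-1)| = 13: not tricolorable
why: |V(-1)| = 13: so not tricolorable, since 3 does not divide 13


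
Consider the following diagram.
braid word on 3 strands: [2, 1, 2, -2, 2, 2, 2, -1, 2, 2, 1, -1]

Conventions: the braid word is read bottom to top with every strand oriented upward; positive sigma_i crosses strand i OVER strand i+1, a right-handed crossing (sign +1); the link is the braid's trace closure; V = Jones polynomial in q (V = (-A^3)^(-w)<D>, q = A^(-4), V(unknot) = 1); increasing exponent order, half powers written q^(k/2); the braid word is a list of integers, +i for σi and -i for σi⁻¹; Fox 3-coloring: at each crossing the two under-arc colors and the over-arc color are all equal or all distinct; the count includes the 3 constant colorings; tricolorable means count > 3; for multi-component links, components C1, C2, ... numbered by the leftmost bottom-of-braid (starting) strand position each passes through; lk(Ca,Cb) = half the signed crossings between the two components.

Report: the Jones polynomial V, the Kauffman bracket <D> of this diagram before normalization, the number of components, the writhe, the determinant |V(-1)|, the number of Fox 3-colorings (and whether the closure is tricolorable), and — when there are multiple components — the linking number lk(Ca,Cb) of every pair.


V(q) = q^2 + 2q^4 - 2q^5 + q^6 - 2q^7 + q^8
bracket: A^-14 - 2A^-10 + A^-6 - 2A^-2 + 2A^2 + A^10, w = +6
1 component, writhe +6, over 12 crossings
det 9, colorings 27 of 3^12 — tricolorable
observation: w = +6 (over 12 crossings) is diagram-only; (-A^3)^(-6) removes it from V


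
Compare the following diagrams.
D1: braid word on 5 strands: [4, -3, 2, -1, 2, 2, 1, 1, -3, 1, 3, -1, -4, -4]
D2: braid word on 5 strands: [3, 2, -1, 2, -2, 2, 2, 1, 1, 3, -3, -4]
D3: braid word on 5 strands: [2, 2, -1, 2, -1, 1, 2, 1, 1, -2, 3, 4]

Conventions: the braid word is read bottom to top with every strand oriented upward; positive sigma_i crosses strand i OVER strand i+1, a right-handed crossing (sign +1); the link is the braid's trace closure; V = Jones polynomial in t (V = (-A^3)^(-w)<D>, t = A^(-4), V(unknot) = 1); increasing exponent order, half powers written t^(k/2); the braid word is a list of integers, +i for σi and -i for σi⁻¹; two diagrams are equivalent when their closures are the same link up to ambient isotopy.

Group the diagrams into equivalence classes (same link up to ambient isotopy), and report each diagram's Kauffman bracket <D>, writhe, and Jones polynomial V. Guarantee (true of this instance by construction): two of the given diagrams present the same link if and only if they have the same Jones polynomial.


equivalence classes: {D1, D2, D3}
D1 (bracket -A^-18 + A^-14 - A^-10 + 2A^-6 - A^-2 + A^2; 14 crossings at w = +2): V = t - t^2 + 2t^3 - t^4 + t^5 - t^6
D2 (bracket -A^-12 + A^-8 - A^-4 + 2 - A^4 + A^8; 12 crossings at w = +4): V = t - t^2 + 2t^3 - t^4 + t^5 - t^6
V(D3) = t - t^2 + 2t^3 - t^4 + t^5 - t^6  [12 crossings, <D> = -A^-6 + A^-2 - A^2 + 2A^6 - A^10 + A^14, w = +6]
key observation: all 3 diagrams share one V(t), hence one class


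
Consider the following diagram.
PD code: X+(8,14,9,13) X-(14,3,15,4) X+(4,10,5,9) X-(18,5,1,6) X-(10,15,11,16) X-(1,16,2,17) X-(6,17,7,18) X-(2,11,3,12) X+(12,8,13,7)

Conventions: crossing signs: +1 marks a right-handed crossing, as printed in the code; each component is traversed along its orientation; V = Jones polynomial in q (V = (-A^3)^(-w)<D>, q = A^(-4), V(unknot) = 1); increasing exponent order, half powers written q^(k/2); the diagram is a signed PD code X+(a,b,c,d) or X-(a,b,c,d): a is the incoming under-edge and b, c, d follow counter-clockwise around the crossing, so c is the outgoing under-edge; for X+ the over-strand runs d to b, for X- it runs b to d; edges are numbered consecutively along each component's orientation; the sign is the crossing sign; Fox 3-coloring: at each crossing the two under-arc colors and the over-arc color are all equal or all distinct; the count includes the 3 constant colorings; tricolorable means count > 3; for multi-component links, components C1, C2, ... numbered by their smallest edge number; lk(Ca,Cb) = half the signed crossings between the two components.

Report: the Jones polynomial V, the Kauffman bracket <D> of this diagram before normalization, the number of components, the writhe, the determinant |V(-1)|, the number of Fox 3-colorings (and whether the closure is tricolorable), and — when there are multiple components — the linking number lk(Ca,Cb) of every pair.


V(q) = -q^-5 + q^-4 - q^-3 + 2q^-2 - q^-1 + 2 - q
bracket: A^-13 - 2A^-9 + A^-5 - 2A^-1 + A^3 - A^7 + A^11, w = -3
1 component, writhe -3, over 9 crossings
det 9, colorings 9 of 3^9 — tricolorable
observation: w = -3 (over 9 crossings) is diagram-only; (-A^3)^(3) removes it from V


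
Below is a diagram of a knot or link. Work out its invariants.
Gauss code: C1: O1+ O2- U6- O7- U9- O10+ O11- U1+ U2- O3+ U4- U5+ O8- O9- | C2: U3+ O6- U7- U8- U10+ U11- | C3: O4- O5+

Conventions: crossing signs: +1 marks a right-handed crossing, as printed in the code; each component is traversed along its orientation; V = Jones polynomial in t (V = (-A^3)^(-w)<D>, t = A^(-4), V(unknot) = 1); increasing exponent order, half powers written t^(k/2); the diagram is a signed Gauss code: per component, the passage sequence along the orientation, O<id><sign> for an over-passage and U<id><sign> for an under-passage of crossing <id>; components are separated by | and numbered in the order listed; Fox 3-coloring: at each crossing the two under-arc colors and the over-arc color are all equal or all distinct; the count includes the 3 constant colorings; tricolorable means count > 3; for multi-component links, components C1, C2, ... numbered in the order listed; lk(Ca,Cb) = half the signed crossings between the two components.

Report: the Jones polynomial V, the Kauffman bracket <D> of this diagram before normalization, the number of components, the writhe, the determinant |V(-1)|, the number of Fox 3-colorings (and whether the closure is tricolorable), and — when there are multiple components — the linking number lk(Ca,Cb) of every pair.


V(t) = t^-3 + t^-2 + t^-1 + 1
bracket: -A^-9 - A^-5 - A^-1 - A^3, w = -3
3 components, writhe -3, over 11 crossings
lk(C1,C2) = -1
linking number lk(C1,C3) = 0
lk(C2,C3): 0
det 0, colorings 9 of 3^12 — tricolorable
observation: w = -3 shifts under R1 moves; the (-A^3)^(3) factor cancels that in V


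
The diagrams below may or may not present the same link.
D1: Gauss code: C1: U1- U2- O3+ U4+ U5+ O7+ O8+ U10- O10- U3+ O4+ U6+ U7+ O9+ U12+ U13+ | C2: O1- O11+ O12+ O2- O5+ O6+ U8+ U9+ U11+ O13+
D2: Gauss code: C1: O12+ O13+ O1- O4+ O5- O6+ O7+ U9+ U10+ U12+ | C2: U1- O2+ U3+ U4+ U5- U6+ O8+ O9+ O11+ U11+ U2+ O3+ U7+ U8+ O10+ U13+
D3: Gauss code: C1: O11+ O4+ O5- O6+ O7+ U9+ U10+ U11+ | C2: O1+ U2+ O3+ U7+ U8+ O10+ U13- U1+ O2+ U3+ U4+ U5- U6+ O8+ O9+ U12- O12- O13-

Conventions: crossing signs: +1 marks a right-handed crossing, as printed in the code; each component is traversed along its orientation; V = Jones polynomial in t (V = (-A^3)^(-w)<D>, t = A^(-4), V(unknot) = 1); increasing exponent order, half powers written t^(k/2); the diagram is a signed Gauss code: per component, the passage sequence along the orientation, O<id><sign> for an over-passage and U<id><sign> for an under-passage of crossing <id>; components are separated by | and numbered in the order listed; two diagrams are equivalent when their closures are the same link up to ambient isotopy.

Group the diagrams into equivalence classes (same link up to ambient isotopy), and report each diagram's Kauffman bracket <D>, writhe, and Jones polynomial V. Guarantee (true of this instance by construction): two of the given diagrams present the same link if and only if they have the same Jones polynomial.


classes: {D1, D2, D3}
V(D1) = -t^(5/2) - t^(9/2) - t^(13/2) + t^(15/2)  [13 crossings, <D> = -A^-9 + A^-5 + A^3 + A^11, w = +7]
D2 (bracket -A^-3 + A + A^9 + A^17; 13 crossings at w = +9): V = -t^(5/2) - t^(9/2) - t^(13/2) + t^(15/2)
V(D3) = -t^(5/2) - t^(9/2) - t^(13/2) + t^(15/2)  [13 crossings, <D> = -A^-9 + A^-5 + A^3 + A^11, w = +7]
note: all 3 diagrams share one V(t), hence one class


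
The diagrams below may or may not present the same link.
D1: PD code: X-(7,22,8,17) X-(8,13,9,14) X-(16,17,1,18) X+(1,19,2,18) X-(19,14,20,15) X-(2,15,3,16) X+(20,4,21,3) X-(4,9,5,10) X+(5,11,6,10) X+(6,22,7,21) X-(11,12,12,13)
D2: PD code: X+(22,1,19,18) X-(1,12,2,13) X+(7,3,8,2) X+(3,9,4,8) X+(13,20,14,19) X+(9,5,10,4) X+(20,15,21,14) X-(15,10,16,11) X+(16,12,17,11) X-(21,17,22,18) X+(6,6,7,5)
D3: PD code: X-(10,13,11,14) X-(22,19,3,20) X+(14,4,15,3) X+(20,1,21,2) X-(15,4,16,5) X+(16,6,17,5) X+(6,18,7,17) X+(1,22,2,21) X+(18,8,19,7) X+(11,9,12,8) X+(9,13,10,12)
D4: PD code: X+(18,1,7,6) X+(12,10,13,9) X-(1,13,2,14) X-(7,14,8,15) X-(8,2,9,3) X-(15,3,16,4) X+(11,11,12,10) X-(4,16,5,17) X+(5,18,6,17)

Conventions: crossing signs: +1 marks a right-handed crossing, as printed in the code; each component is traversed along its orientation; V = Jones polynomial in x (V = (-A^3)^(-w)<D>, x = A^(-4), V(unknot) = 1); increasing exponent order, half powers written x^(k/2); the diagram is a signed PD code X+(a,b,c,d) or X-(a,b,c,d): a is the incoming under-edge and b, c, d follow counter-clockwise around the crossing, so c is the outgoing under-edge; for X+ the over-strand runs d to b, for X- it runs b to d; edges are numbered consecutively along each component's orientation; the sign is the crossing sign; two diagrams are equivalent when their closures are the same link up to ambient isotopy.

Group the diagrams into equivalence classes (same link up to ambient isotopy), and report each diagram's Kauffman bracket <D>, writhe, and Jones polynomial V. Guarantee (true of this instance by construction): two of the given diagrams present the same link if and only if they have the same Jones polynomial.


classes: {D1} | {D2, D3} | {D4}
V(D1) = -x^(-1/2) - x^(1/2)  [11 crossings, <D> = A^-11 + A^-7, w = -3]
D2 (bracket -A^-11 + A^-7 - A^-3 + 2A + A^9; 11 crossings at w = +5): V = -x^(3/2) - 2x^(7/2) + x^(9/2) - x^(11/2) + x^(13/2)
V(D3) = -x^(3/2) - 2x^(7/2) + x^(9/2) - x^(11/2) + x^(13/2)  [11 crossings, <D> = -A^-11 + A^-7 - A^-3 + 2A + A^9, w = +5]
V(D4) = -x^(-5/2) - x^(-1/2)  (w -1, c 9, <D> = A^-1 + A^7)
note: 3 classes among 4 diagrams; unequal V(x) rules out equality


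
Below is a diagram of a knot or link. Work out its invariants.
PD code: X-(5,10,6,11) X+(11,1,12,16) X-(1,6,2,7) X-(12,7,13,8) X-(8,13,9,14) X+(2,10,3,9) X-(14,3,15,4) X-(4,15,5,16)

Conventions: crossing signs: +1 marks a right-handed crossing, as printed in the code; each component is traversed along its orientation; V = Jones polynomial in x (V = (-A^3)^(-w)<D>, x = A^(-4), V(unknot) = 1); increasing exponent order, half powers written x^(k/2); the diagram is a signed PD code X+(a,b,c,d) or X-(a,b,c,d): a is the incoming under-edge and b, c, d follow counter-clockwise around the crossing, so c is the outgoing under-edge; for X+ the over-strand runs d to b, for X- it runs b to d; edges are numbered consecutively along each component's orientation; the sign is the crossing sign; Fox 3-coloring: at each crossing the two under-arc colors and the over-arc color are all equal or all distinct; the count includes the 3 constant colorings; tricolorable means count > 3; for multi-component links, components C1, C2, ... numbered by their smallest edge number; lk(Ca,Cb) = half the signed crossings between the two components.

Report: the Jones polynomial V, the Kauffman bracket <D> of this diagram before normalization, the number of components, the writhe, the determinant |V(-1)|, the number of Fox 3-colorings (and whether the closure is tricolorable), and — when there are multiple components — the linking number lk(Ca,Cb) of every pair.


V = x^-7 - 2x^-6 + 2x^-5 - 3x^-4 + 3x^-3 - 2x^-2 + 2x^-1
<D> = 2A^-8 - 2A^-4 + 3 - 3A^4 + 2A^8 - 2A^12 + A^16 (w = -4)
1 component over 8 crossings, w = -4
9 Fox colorings among 3^8, |V(-1)| = 15: tricolorable
why: w = -4 (over 8 crossings) is diagram-only; (-A^3)^(4) removes it from V


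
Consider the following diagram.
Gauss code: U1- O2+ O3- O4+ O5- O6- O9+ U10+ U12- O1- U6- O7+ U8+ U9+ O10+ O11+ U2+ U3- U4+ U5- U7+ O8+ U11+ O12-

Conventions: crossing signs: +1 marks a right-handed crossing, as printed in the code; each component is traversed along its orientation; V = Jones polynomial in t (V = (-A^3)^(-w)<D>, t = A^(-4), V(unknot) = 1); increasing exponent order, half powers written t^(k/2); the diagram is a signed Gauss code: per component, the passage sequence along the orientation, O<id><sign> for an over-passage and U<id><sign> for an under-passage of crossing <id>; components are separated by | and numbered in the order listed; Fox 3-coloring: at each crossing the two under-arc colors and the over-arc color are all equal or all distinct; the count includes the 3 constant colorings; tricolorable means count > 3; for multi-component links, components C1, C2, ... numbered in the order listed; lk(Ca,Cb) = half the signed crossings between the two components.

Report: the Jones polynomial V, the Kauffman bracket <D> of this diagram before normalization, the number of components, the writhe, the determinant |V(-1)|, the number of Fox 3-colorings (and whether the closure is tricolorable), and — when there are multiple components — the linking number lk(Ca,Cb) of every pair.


Jones polynomial: V(t) = -t^-1 + 2 - t + 2t^2 - t^3 + t^4 - t^5
<D> = -A^-14 + A^-10 - A^-6 + 2A^-2 - A^2 + 2A^6 - A^10; writhe +2
components 1, writhe +2 (12 crossings)
3-colorings: 9 of 3^12, det 9 — tricolorable
note: |V(-1)| = 9: so tricolorable, since 3 divides 9


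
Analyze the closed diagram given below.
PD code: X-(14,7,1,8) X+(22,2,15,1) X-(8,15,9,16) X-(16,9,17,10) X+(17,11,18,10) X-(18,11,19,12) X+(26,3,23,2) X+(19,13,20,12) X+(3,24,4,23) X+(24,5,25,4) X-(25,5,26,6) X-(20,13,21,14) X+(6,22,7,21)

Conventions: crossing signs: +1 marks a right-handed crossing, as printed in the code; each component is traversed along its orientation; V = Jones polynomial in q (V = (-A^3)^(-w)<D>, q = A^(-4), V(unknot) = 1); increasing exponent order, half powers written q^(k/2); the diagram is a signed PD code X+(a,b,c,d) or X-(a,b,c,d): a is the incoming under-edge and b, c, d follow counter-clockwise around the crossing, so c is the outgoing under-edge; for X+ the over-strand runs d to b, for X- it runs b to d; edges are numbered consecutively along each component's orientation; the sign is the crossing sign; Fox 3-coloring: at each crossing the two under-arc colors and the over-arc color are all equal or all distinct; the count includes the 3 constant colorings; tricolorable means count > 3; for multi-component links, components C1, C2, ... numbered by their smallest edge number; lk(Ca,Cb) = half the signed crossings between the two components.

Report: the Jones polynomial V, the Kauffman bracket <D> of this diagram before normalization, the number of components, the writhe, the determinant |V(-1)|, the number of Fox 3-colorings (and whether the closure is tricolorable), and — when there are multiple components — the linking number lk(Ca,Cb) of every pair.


V(q) = -q^-3 + 2q^-2 - 2q^-1 + 4 - 2q + 3q^2 - q^3 + q^4
bracket: -A^-13 + A^-9 - 3A^-5 + 2A^-1 - 4A^3 + 2A^7 - 2A^11 + A^15, w = +1
3 components, writhe +1, over 13 crossings
lk(C1,C2) = 0
linking number lk(C1,C3) = +1
lk(C2,C3): 0
det 16, colorings 3 of 3^13 — not tricolorable
observation: span 7 respects span(V) <= c + mu - 1 = 15 for this 3-component diagram


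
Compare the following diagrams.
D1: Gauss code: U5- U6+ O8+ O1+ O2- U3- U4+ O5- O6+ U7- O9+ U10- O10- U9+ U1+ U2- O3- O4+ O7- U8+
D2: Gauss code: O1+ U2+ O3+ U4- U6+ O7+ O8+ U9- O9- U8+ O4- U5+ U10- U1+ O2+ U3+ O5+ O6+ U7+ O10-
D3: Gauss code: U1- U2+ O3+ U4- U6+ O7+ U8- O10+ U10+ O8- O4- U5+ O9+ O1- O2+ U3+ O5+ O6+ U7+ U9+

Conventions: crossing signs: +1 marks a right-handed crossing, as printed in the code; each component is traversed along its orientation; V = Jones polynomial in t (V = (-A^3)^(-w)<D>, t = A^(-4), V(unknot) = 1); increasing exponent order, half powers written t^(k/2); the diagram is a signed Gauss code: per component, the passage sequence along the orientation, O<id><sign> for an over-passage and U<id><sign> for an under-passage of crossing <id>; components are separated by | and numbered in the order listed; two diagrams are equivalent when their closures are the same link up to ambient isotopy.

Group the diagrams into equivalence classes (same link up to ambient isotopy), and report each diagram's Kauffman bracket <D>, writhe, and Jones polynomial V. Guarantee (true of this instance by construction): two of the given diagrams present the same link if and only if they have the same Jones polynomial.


grouping into links: {D1} | {D2, D3}
V(D1) = 1  (w 0, c 10, <D> = 1)
V(D2) = t - t^2 + 2t^3 - t^4 + t^5 - t^6  (w +4, c 10, <D> = -A^-12 + A^-8 - A^-4 + 2 - A^4 + A^8)
D3 (bracket -A^-12 + A^-8 - A^-4 + 2 - A^4 + A^8; 10 crossings at w = +4): V = t - t^2 + 2t^3 - t^4 + t^5 - t^6
why: comparing 3 Jones polynomials yields 2 groups


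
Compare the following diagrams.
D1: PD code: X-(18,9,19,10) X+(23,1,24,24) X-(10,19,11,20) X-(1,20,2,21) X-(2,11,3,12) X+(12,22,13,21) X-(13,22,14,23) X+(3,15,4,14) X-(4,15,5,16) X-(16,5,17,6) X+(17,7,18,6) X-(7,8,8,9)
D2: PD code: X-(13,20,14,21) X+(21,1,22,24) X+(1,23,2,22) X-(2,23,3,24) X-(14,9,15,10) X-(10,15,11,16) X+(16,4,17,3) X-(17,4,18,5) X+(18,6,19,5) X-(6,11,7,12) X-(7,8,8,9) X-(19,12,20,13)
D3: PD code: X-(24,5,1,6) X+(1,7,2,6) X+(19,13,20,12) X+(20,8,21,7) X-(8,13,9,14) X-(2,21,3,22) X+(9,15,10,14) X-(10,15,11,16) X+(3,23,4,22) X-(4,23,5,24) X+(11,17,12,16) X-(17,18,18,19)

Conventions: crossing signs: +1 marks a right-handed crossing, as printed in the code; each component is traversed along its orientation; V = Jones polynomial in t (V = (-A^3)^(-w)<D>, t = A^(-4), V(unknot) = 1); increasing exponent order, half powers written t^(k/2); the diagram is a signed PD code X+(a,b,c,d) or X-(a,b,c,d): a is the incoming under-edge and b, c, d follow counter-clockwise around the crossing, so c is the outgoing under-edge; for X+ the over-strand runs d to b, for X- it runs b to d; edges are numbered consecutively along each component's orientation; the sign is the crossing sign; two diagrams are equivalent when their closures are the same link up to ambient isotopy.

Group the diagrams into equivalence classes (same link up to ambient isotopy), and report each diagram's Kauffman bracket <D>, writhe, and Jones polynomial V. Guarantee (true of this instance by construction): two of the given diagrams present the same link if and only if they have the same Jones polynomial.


grouping into links: {D1} | {D2} | {D3}
V(D1) = -t^-4 + t^-3 + t^-1  (w -4, c 12, <D> = A^-8 + 1 - A^4)
D2 (bracket A^-8 - A^-4 + 2 - A^4 + A^8 - A^12; 12 crossings at w = -4): V = -t^-6 + t^-5 - t^-4 + 2t^-3 - t^-2 + t^-1
D3 (bracket 1; 12 crossings at w = 0): V = 1
why: 3 values of V(t) split the 3 diagrams


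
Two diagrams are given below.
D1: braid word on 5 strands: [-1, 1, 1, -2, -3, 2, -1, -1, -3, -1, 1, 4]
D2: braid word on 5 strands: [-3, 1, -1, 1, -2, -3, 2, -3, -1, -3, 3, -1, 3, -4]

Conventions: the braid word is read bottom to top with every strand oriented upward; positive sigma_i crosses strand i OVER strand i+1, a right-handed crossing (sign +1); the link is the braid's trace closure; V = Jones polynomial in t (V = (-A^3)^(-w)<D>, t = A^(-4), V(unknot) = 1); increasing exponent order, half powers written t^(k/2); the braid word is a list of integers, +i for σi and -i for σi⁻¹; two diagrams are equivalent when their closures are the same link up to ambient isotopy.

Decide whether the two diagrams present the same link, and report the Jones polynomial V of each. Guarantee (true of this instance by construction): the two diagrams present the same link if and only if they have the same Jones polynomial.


equivalent: yes
D1 (bracket A^-6; 12 crossings at w = -2): V = 1
V(D2) = 1  [14 crossings, <D> = A^-12, w = -4]
observation: Markov moves rewrite D1 (12 crossings) into D2 (14)


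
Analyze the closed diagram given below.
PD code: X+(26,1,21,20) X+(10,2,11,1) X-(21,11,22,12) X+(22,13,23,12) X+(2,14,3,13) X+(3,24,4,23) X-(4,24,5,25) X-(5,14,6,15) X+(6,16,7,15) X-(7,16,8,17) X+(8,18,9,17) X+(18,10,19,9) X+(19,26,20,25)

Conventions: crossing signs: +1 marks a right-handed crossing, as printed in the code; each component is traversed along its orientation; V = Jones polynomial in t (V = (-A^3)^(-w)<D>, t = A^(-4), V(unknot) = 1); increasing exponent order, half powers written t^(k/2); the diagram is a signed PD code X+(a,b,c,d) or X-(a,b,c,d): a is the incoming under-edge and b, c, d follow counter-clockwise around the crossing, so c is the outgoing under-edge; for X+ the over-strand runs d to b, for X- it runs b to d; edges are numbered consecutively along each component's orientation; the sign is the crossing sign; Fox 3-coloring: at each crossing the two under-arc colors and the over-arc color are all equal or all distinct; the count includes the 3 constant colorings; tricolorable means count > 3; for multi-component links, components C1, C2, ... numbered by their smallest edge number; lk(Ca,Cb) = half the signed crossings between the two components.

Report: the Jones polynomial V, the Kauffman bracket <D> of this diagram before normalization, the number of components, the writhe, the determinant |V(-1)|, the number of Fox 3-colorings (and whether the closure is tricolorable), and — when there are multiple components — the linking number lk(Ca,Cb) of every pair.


V(t) = -t^(3/2) - 2t^(7/2) + t^(9/2) - t^(11/2) + t^(13/2)
bracket: -A^-11 + A^-7 - A^-3 + 2A + A^9, w = +5
2 components, writhe +5, over 13 crossings
lk(C1,C2) = +1
det 6, colorings 9 of 3^13 — tricolorable
observation: the span of V is 5, within the link bound 13 + 2 - 1


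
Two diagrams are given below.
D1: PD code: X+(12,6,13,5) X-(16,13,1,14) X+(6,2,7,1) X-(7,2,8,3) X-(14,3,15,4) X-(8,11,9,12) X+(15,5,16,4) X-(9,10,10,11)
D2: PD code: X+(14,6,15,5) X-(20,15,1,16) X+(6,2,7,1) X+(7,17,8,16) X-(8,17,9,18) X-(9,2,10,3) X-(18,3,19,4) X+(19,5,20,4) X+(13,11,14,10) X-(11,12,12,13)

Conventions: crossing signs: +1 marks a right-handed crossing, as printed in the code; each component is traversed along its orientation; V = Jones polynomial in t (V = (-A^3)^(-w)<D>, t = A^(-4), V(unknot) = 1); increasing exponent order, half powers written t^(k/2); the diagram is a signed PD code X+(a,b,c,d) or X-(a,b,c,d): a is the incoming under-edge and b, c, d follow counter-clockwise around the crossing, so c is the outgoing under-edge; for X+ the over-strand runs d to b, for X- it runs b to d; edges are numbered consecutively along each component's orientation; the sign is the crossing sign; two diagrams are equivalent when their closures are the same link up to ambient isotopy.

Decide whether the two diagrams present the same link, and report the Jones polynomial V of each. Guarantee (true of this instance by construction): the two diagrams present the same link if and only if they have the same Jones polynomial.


equivalent: yes
V(D1) = 1  (w -2, c 8, <D> = A^-6)
V(D2) = 1  (w 0, c 10, <D> = 1)
why: one V(t) for all 2 diagrams — one class (guaranteed)


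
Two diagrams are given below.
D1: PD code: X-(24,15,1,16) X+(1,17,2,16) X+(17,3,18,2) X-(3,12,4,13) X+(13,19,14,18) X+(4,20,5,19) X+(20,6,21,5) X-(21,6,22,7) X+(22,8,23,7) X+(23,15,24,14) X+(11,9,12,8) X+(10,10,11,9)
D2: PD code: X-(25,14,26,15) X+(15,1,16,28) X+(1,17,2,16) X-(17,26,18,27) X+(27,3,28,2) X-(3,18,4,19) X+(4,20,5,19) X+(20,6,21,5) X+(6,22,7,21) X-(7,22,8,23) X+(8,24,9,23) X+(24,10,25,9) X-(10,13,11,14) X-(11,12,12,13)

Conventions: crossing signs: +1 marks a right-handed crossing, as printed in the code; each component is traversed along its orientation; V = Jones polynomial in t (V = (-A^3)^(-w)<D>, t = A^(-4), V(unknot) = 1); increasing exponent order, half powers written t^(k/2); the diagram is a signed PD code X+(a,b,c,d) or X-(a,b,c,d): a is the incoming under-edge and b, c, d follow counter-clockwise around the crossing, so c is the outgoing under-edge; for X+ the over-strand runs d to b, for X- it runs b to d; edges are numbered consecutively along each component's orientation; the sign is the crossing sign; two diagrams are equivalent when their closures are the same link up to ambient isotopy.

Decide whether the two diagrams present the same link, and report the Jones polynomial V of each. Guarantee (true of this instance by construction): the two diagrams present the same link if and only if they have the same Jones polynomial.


equivalent: yes
D1 (bracket -A^-6 + A^-2 - A^2 + 2A^6 - A^10 + A^14; 12 crossings at w = +6): V = t - t^2 + 2t^3 - t^4 + t^5 - t^6
V(D2) = t - t^2 + 2t^3 - t^4 + t^5 - t^6  (w +2, c 14, <D> = -A^-18 + A^-14 - A^-10 + 2A^-6 - A^-2 + A^2)
key observation: from 12 to 14 crossings by R-moves: one link, two diagrams


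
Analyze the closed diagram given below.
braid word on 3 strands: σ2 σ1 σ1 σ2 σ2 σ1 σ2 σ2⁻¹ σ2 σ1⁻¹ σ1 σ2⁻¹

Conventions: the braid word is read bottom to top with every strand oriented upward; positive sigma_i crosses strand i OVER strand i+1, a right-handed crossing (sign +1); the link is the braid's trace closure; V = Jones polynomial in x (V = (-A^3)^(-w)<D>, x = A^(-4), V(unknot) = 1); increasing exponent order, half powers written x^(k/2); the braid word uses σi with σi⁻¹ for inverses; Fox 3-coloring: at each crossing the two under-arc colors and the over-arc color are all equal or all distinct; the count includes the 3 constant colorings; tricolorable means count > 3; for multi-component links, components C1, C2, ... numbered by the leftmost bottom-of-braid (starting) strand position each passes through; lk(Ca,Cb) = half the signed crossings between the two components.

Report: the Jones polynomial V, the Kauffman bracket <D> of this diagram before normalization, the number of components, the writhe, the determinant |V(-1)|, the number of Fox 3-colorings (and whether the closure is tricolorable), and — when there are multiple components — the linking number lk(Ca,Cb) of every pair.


Jones polynomial: V(x) = x^2 + x^4 - x^5 + x^6 - x^7
<D> = -A^-10 + A^-6 - A^-2 + A^2 + A^10; writhe +6
components 1, writhe +6 (12 crossings)
3-colorings: 3 of 3^12, det 5 — not tricolorable
note: V spans 5 powers of x: at least 5 crossings in any diagram


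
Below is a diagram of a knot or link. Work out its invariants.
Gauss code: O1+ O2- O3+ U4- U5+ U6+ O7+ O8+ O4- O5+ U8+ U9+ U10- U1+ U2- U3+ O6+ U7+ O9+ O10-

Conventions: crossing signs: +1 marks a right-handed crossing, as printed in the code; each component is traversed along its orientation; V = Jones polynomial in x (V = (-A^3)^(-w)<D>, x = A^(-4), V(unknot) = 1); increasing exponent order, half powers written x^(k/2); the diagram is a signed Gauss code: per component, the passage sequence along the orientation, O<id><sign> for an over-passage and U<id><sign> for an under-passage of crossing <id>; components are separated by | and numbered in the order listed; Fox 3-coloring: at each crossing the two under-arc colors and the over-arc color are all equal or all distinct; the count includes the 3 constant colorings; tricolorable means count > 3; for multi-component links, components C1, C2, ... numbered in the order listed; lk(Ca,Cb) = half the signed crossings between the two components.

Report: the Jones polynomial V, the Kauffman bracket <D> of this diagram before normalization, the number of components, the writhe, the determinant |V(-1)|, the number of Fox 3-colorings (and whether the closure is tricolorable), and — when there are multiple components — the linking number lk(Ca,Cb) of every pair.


V(x) = x + x^3 - x^4
bracket: -A^-4 + 1 + A^8, w = +4
1 component, writhe +4, over 10 crossings
det 3, colorings 9 of 3^10 — tricolorable
observation: w = +4 (over 10 crossings) is diagram-only; (-A^3)^(-4) removes it from V


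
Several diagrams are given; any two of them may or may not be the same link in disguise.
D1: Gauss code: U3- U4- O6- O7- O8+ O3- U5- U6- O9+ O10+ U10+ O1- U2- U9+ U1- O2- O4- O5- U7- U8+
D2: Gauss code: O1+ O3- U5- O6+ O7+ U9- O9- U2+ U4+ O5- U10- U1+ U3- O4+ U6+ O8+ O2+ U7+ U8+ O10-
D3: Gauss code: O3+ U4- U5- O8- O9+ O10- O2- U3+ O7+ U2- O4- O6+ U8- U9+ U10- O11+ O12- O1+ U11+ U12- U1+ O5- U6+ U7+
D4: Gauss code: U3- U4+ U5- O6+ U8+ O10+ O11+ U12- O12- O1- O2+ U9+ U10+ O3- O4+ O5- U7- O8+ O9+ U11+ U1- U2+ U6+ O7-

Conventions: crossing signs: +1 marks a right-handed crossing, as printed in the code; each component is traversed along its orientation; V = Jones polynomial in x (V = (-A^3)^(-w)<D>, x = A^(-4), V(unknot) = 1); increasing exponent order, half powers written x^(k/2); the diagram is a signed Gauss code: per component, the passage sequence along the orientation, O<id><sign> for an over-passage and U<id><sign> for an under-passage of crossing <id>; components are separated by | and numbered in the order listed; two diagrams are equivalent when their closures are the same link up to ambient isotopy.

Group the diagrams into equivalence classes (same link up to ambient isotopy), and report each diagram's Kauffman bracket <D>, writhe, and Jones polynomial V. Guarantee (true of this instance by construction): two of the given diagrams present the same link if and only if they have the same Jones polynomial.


grouping into links: {D1} | {D2, D4} | {D3}
V(D1) = -x^-4 + x^-3 + x^-1  (w -4, c 10, <D> = A^-8 + 1 - A^4)
V(D2) = x^-1 - 1 + 2x - 2x^2 + 2x^3 - 2x^4 + x^5  (w +2, c 10, <D> = A^-14 - 2A^-10 + 2A^-6 - 2A^-2 + 2A^2 - A^6 + A^10)
D3 (bracket A^-8 - A^-4 + 2 - 2A^4 + A^8 - A^12 + A^16; 12 crossings at w = 0): V = x^-4 - x^-3 + x^-2 - 2x^-1 + 2 - x + x^2
V(D4) = x^-1 - 1 + 2x - 2x^2 + 2x^3 - 2x^4 + x^5  [12 crossings, <D> = A^-14 - 2A^-10 + 2A^-6 - 2A^-2 + 2A^2 - A^6 + A^10, w = +2]
why: V(x) takes 3 values over 4 diagrams, fixing the grouping


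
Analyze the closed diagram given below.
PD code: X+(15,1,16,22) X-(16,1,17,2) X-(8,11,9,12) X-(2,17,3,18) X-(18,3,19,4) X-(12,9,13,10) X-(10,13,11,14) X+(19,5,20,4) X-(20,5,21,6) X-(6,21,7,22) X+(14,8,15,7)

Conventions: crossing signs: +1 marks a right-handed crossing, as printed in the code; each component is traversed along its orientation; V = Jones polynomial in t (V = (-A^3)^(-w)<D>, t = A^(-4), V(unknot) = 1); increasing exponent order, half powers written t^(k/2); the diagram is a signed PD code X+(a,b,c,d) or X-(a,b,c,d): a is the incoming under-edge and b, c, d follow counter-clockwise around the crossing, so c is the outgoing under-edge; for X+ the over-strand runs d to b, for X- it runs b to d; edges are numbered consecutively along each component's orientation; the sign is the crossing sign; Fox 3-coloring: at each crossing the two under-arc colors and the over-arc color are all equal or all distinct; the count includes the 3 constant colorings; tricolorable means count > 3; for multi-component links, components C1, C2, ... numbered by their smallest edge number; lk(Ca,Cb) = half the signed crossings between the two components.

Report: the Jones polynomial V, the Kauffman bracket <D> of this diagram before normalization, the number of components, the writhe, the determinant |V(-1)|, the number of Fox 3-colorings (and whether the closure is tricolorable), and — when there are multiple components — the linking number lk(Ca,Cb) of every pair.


V = t^-8 - 2t^-7 + t^-6 - 2t^-5 + 2t^-4 + t^-2
<D> = -A^-7 - 2A + 2A^5 - A^9 + 2A^13 - A^17 (w = -5)
1 component over 11 crossings, w = -5
27 Fox colorings among 3^11, |V(-1)| = 9: tricolorable
why: V spans 6 powers of t: at least 6 crossings in any diagram


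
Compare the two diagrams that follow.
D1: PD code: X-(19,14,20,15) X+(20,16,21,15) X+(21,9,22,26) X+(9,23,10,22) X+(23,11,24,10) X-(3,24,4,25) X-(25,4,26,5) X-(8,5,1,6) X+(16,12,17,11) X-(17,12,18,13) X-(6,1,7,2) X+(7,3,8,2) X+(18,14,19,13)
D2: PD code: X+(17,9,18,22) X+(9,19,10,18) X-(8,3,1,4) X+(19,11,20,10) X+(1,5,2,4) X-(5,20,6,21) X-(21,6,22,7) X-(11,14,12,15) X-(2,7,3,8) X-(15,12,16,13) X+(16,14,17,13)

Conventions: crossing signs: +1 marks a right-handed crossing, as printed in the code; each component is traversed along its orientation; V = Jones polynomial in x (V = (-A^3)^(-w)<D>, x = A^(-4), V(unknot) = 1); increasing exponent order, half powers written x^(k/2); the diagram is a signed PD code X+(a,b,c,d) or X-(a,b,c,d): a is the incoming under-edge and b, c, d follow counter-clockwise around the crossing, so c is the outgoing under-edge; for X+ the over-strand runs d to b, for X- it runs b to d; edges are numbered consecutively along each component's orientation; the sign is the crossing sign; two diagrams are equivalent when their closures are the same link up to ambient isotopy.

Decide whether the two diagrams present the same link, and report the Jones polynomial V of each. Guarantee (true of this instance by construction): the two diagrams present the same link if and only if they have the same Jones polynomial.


same link: yes
V(D1) = -x^(-3/2) - 2x^(1/2) + x^(3/2) - x^(5/2) + x^(7/2)  [13 crossings, <D> = -A^-11 + A^-7 - A^-3 + 2A + A^9, w = +1]
V(D2) = -x^(-3/2) - 2x^(1/2) + x^(3/2) - x^(5/2) + x^(7/2)  (w -1, c 11, <D> = -A^-17 + A^-13 - A^-9 + 2A^-5 + A^3)
note: all 2 diagrams share one V(x), hence one class


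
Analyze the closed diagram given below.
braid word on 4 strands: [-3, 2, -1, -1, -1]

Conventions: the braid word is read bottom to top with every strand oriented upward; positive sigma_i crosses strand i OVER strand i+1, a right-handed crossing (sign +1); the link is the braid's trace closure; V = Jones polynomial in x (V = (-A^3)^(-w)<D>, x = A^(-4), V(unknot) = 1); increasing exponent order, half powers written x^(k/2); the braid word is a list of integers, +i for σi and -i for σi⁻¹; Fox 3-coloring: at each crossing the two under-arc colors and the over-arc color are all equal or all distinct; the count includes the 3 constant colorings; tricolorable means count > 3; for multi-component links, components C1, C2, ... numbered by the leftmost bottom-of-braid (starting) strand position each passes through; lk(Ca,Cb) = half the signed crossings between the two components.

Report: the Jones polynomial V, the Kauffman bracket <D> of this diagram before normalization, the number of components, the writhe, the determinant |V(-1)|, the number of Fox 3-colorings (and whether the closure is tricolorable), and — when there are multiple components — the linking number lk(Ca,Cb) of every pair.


V(x) = -x^-4 + x^-3 + x^-1
bracket: -A^-5 - A^3 + A^7, w = -3
1 component, writhe -3, over 5 crossings
det 3, colorings 9 of 3^5 — tricolorable
observation: det 3 = |V(-1)|; divisible by 3, so tricolorable
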